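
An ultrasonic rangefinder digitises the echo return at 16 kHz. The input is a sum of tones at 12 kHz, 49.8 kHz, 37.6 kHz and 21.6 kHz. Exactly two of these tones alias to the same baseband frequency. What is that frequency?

fs/2 = 8 kHz.
12 kHz > fs/2 = 8 kHz, folds to fs − 12 kHz = 4 kHz.
49.8 kHz mod fs = 1.8 kHz.
1.8 kHz ≤ fs/2 = 8 kHz, appears at 1.8 kHz.
37.6 kHz mod fs = 5.6 kHz.
5.6 kHz ≤ fs/2 = 8 kHz, appears at 5.6 kHz.
21.6 kHz mod fs = 5.6 kHz.
5.6 kHz ≤ fs/2 = 8 kHz, appears at 5.6 kHz.
21.6 kHz and 37.6 kHz both map to 5.6 kHz.

5.6 kHz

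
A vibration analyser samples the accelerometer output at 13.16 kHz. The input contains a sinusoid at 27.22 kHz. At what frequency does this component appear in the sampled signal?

0.9 kHz

27.22 kHz mod fs = 0.9 kHz.
0.9 kHz ≤ fs/2 = 6.58 kHz, appears at 0.9 kHz.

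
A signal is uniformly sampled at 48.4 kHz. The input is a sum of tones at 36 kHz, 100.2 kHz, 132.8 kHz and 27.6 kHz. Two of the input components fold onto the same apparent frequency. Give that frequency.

12.4 kHz

fs/2 = 24.2 kHz.
36 kHz > fs/2 = 24.2 kHz, folds to fs − 36 kHz = 12.4 kHz.
100.2 kHz mod fs = 3.4 kHz.
3.4 kHz ≤ fs/2 = 24.2 kHz, appears at 3.4 kHz.
132.8 kHz mod fs = 36 kHz.
36 kHz > fs/2 = 24.2 kHz, folds to fs − 36 kHz = 12.4 kHz.
27.6 kHz > fs/2 = 24.2 kHz, folds to fs − 27.6 kHz = 20.8 kHz.
36 kHz and 132.8 kHz both map to 12.4 kHz.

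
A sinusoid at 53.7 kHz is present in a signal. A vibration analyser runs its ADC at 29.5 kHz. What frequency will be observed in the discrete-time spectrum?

5.3 kHz

53.7 kHz mod fs = 24.2 kHz.
24.2 kHz > fs/2 = 14.75 kHz, folds to fs − 24.2 kHz = 5.3 kHz.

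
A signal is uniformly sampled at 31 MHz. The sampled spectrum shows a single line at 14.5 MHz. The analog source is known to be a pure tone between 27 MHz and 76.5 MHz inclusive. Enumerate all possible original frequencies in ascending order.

45.5 MHz, 47.5 MHz, 76.5 MHz

Frequencies that alias to 14.5 MHz are k·fs ± 14.5 MHz for integer k ≥ 0.
k=0: 14.5 MHz.
k=1: 16.5 MHz, 45.5 MHz.
k=2: 47.5 MHz, 76.5 MHz.
k=3: 78.5 MHz, 107.5 MHz.
Within [27 MHz, 76.5 MHz]: 45.5 MHz, 47.5 MHz, 76.5 MHz.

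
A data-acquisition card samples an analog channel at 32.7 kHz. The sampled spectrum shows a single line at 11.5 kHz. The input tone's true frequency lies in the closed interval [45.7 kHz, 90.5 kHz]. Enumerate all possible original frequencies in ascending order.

53.9 kHz, 76.9 kHz, 86.6 kHz

Frequencies that alias to 11.5 kHz are k·fs ± 11.5 kHz for integer k ≥ 0.
k=0: 11.5 kHz.
k=1: 21.2 kHz, 44.2 kHz.
k=2: 53.9 kHz, 76.9 kHz.
k=3: 86.6 kHz, 109.6 kHz.
k=4: 119.3 kHz, 142.3 kHz.
Within [45.7 kHz, 90.5 kHz]: 53.9 kHz, 76.9 kHz, 86.6 kHz.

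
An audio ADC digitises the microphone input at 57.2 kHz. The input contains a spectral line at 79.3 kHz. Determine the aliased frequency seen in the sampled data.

79.3 kHz mod fs = 22.1 kHz.
22.1 kHz ≤ fs/2 = 28.6 kHz, appears at 22.1 kHz.

22.1 kHz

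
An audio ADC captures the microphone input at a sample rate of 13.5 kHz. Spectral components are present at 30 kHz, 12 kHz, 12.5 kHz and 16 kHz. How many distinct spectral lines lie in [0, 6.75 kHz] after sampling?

4

fs/2 = 6.75 kHz.
30 kHz mod fs = 3 kHz.
3 kHz ≤ fs/2 = 6.75 kHz, appears at 3 kHz.
12 kHz > fs/2 = 6.75 kHz, folds to fs − 12 kHz = 1.5 kHz.
12.5 kHz > fs/2 = 6.75 kHz, folds to fs − 12.5 kHz = 1 kHz.
16 kHz mod fs = 2.5 kHz.
2.5 kHz ≤ fs/2 = 6.75 kHz, appears at 2.5 kHz.
Distinct values: {1 kHz, 1.5 kHz, 2.5 kHz, 3 kHz} → 4.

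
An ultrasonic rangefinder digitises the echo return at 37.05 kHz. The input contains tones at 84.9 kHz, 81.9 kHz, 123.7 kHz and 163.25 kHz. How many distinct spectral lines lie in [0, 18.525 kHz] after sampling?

fs/2 = 18.525 kHz.
84.9 kHz mod fs = 10.8 kHz.
10.8 kHz ≤ fs/2 = 18.525 kHz, appears at 10.8 kHz.
81.9 kHz mod fs = 7.8 kHz.
7.8 kHz ≤ fs/2 = 18.525 kHz, appears at 7.8 kHz.
123.7 kHz mod fs = 12.55 kHz.
12.55 kHz ≤ fs/2 = 18.525 kHz, appears at 12.55 kHz.
163.25 kHz mod fs = 15.05 kHz.
15.05 kHz ≤ fs/2 = 18.525 kHz, appears at 15.05 kHz.
Distinct values: {7.8 kHz, 10.8 kHz, 12.55 kHz, 15.05 kHz} → 4.

4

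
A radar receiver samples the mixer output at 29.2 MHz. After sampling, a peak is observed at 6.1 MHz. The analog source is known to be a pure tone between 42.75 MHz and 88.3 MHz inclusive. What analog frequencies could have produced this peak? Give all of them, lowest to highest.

Frequencies that alias to 6.1 MHz are k·fs ± 6.1 MHz for integer k ≥ 0.
k=0: 6.1 MHz.
k=1: 23.1 MHz, 35.3 MHz.
k=2: 52.3 MHz, 64.5 MHz.
k=3: 81.5 MHz, 93.7 MHz.
k=4: 110.7 MHz, 122.9 MHz.
Within [42.75 MHz, 88.3 MHz]: 52.3 MHz, 64.5 MHz, 81.5 MHz.

52.3 MHz, 64.5 MHz, 81.5 MHz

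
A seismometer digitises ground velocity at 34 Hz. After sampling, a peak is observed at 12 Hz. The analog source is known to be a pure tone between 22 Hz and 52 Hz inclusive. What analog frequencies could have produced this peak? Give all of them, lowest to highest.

Frequencies that alias to 12 Hz are k·fs ± 12 Hz for integer k ≥ 0.
k=0: 12 Hz.
k=1: 22 Hz, 46 Hz.
k=2: 56 Hz, 80 Hz.
Within [22 Hz, 52 Hz]: 22 Hz, 46 Hz.

22 Hz, 46 Hz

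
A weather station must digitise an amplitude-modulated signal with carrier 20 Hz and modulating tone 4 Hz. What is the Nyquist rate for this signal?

AM sidebands sit at fc ± fm = 16 Hz and 24 Hz.
Highest-frequency component: 24 Hz.
Nyquist rate = 2 × 24 Hz = 48 Hz.

48 Hz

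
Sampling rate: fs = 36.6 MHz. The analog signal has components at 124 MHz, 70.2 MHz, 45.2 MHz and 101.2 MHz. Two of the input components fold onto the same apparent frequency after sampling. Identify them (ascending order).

fs/2 = 18.3 MHz.
124 MHz mod fs = 14.2 MHz.
14.2 MHz ≤ fs/2 = 18.3 MHz, appears at 14.2 MHz.
70.2 MHz mod fs = 33.6 MHz.
33.6 MHz > fs/2 = 18.3 MHz, folds to fs − 33.6 MHz = 3 MHz.
45.2 MHz mod fs = 8.6 MHz.
8.6 MHz ≤ fs/2 = 18.3 MHz, appears at 8.6 MHz.
101.2 MHz mod fs = 28 MHz.
28 MHz > fs/2 = 18.3 MHz, folds to fs − 28 MHz = 8.6 MHz.
45.2 MHz and 101.2 MHz both map to 8.6 MHz.

45.2 MHz, 101.2 MHz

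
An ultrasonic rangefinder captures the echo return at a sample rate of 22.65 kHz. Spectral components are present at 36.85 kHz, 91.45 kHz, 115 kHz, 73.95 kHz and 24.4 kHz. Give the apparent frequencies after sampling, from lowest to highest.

0.85 kHz, 1.75 kHz, 6 kHz, 8.45 kHz

fs/2 = 11.325 kHz.
36.85 kHz mod fs = 14.2 kHz.
14.2 kHz > fs/2 = 11.325 kHz, folds to fs − 14.2 kHz = 8.45 kHz.
91.45 kHz mod fs = 0.85 kHz.
0.85 kHz ≤ fs/2 = 11.325 kHz, appears at 0.85 kHz.
115 kHz mod fs = 1.75 kHz.
1.75 kHz ≤ fs/2 = 11.325 kHz, appears at 1.75 kHz.
73.95 kHz mod fs = 6 kHz.
6 kHz ≤ fs/2 = 11.325 kHz, appears at 6 kHz.
24.4 kHz mod fs = 1.75 kHz.
1.75 kHz ≤ fs/2 = 11.325 kHz, appears at 1.75 kHz.
Distinct values: {0.85 kHz, 1.75 kHz, 6 kHz, 8.45 kHz}.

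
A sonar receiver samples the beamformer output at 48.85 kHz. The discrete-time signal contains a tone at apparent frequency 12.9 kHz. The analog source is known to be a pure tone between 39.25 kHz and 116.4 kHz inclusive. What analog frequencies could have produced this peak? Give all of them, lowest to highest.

Frequencies that alias to 12.9 kHz are k·fs ± 12.9 kHz for integer k ≥ 0.
k=0: 12.9 kHz.
k=1: 35.95 kHz, 61.75 kHz.
k=2: 84.8 kHz, 110.6 kHz.
k=3: 133.65 kHz, 159.45 kHz.
Within [39.25 kHz, 116.4 kHz]: 61.75 kHz, 84.8 kHz, 110.6 kHz.

61.75 kHz, 84.8 kHz, 110.6 kHz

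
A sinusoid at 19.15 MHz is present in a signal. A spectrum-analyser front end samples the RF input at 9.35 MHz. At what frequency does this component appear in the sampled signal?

19.15 MHz mod fs = 0.45 MHz.
0.45 MHz ≤ fs/2 = 4.675 MHz, appears at 0.45 MHz.

0.45 MHz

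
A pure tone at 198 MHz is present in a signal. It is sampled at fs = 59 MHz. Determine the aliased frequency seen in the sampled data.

198 MHz mod fs = 21 MHz.
21 MHz ≤ fs/2 = 29.5 MHz, appears at 21 MHz.

21 MHz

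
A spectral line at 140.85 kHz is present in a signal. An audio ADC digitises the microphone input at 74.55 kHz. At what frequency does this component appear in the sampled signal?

140.85 kHz mod fs = 66.3 kHz.
66.3 kHz > fs/2 = 37.275 kHz, folds to fs − 66.3 kHz = 8.25 kHz.

8.25 kHz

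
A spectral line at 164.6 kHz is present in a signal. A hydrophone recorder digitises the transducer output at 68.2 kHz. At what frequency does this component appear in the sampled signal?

164.6 kHz mod fs = 28.2 kHz.
28.2 kHz ≤ fs/2 = 34.1 kHz, appears at 28.2 kHz.

28.2 kHz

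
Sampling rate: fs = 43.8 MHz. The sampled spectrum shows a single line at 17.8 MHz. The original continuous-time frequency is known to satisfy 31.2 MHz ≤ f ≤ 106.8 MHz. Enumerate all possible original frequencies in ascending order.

61.6 MHz, 69.8 MHz, 105.4 MHz

Frequencies that alias to 17.8 MHz are k·fs ± 17.8 MHz for integer k ≥ 0.
k=0: 17.8 MHz.
k=1: 26 MHz, 61.6 MHz.
k=2: 69.8 MHz, 105.4 MHz.
k=3: 113.6 MHz, 149.2 MHz.
Within [31.2 MHz, 106.8 MHz]: 61.6 MHz, 69.8 MHz, 105.4 MHz.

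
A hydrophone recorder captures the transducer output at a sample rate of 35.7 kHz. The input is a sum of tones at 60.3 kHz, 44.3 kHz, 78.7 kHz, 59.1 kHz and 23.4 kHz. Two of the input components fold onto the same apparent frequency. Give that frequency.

12.3 kHz

fs/2 = 17.85 kHz.
60.3 kHz mod fs = 24.6 kHz.
24.6 kHz > fs/2 = 17.85 kHz, folds to fs − 24.6 kHz = 11.1 kHz.
44.3 kHz mod fs = 8.6 kHz.
8.6 kHz ≤ fs/2 = 17.85 kHz, appears at 8.6 kHz.
78.7 kHz mod fs = 7.3 kHz.
7.3 kHz ≤ fs/2 = 17.85 kHz, appears at 7.3 kHz.
59.1 kHz mod fs = 23.4 kHz.
23.4 kHz > fs/2 = 17.85 kHz, folds to fs − 23.4 kHz = 12.3 kHz.
23.4 kHz > fs/2 = 17.85 kHz, folds to fs − 23.4 kHz = 12.3 kHz.
23.4 kHz and 59.1 kHz both map to 12.3 kHz.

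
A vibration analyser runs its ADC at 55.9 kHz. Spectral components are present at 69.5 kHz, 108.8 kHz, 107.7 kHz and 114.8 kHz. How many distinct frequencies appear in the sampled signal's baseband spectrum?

3

fs/2 = 27.95 kHz.
69.5 kHz mod fs = 13.6 kHz.
13.6 kHz ≤ fs/2 = 27.95 kHz, appears at 13.6 kHz.
108.8 kHz mod fs = 52.9 kHz.
52.9 kHz > fs/2 = 27.95 kHz, folds to fs − 52.9 kHz = 3 kHz.
107.7 kHz mod fs = 51.8 kHz.
51.8 kHz > fs/2 = 27.95 kHz, folds to fs − 51.8 kHz = 4.1 kHz.
114.8 kHz mod fs = 3 kHz.
3 kHz ≤ fs/2 = 27.95 kHz, appears at 3 kHz.
Distinct values: {3 kHz, 4.1 kHz, 13.6 kHz} → 3.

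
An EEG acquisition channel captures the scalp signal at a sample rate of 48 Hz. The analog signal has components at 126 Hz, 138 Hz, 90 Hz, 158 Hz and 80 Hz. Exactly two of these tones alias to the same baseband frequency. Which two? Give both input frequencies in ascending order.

90 Hz, 138 Hz

fs/2 = 24 Hz.
126 Hz mod fs = 30 Hz.
30 Hz > fs/2 = 24 Hz, folds to fs − 30 Hz = 18 Hz.
138 Hz mod fs = 42 Hz.
42 Hz > fs/2 = 24 Hz, folds to fs − 42 Hz = 6 Hz.
90 Hz mod fs = 42 Hz.
42 Hz > fs/2 = 24 Hz, folds to fs − 42 Hz = 6 Hz.
158 Hz mod fs = 14 Hz.
14 Hz ≤ fs/2 = 24 Hz, appears at 14 Hz.
80 Hz mod fs = 32 Hz.
32 Hz > fs/2 = 24 Hz, folds to fs − 32 Hz = 16 Hz.
90 Hz and 138 Hz both map to 6 Hz.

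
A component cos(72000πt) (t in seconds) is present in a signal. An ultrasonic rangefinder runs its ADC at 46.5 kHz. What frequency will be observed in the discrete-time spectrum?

10.5 kHz

ω = 72000π rad/s → f = ω/(2π) = 36000 Hz = 36 kHz.
36 kHz > fs/2 = 23.25 kHz, folds to fs − 36 kHz = 10.5 kHz.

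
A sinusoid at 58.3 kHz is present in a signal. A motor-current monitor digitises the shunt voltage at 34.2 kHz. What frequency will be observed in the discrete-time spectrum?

10.1 kHz

58.3 kHz mod fs = 24.1 kHz.
24.1 kHz > fs/2 = 17.1 kHz, folds to fs − 24.1 kHz = 10.1 kHz.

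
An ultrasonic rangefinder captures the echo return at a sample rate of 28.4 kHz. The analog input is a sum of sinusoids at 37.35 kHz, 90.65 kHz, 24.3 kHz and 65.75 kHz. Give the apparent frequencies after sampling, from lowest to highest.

4.1 kHz, 5.45 kHz, 8.95 kHz

fs/2 = 14.2 kHz.
37.35 kHz mod fs = 8.95 kHz.
8.95 kHz ≤ fs/2 = 14.2 kHz, appears at 8.95 kHz.
90.65 kHz mod fs = 5.45 kHz.
5.45 kHz ≤ fs/2 = 14.2 kHz, appears at 5.45 kHz.
24.3 kHz > fs/2 = 14.2 kHz, folds to fs − 24.3 kHz = 4.1 kHz.
65.75 kHz mod fs = 8.95 kHz.
8.95 kHz ≤ fs/2 = 14.2 kHz, appears at 8.95 kHz.
Distinct values: {4.1 kHz, 5.45 kHz, 8.95 kHz}.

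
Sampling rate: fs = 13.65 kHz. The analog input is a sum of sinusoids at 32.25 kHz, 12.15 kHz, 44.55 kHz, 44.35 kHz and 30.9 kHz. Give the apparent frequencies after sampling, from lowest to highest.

fs/2 = 6.825 kHz.
32.25 kHz mod fs = 4.95 kHz.
4.95 kHz ≤ fs/2 = 6.825 kHz, appears at 4.95 kHz.
12.15 kHz > fs/2 = 6.825 kHz, folds to fs − 12.15 kHz = 1.5 kHz.
44.55 kHz mod fs = 3.6 kHz.
3.6 kHz ≤ fs/2 = 6.825 kHz, appears at 3.6 kHz.
44.35 kHz mod fs = 3.4 kHz.
3.4 kHz ≤ fs/2 = 6.825 kHz, appears at 3.4 kHz.
30.9 kHz mod fs = 3.6 kHz.
3.6 kHz ≤ fs/2 = 6.825 kHz, appears at 3.6 kHz.
Distinct values: {1.5 kHz, 3.4 kHz, 3.6 kHz, 4.95 kHz}.

1.5 kHz, 3.4 kHz, 3.6 kHz, 4.95 kHz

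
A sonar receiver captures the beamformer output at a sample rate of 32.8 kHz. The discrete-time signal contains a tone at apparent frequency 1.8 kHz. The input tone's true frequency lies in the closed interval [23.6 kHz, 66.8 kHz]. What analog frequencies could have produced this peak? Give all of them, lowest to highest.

Frequencies that alias to 1.8 kHz are k·fs ± 1.8 kHz for integer k ≥ 0.
k=0: 1.8 kHz.
k=1: 31 kHz, 34.6 kHz.
k=2: 63.8 kHz, 67.4 kHz.
k=3: 96.6 kHz, 100.2 kHz.
Within [23.6 kHz, 66.8 kHz]: 31 kHz, 34.6 kHz, 63.8 kHz.

31 kHz, 34.6 kHz, 63.8 kHz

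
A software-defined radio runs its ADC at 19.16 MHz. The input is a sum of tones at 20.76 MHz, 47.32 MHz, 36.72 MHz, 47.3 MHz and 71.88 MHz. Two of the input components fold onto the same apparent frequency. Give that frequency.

1.6 MHz

fs/2 = 9.58 MHz.
20.76 MHz mod fs = 1.6 MHz.
1.6 MHz ≤ fs/2 = 9.58 MHz, appears at 1.6 MHz.
47.32 MHz mod fs = 9 MHz.
9 MHz ≤ fs/2 = 9.58 MHz, appears at 9 MHz.
36.72 MHz mod fs = 17.56 MHz.
17.56 MHz > fs/2 = 9.58 MHz, folds to fs − 17.56 MHz = 1.6 MHz.
47.3 MHz mod fs = 8.98 MHz.
8.98 MHz ≤ fs/2 = 9.58 MHz, appears at 8.98 MHz.
71.88 MHz mod fs = 14.4 MHz.
14.4 MHz > fs/2 = 9.58 MHz, folds to fs − 14.4 MHz = 4.76 MHz.
20.76 MHz and 36.72 MHz both map to 1.6 MHz.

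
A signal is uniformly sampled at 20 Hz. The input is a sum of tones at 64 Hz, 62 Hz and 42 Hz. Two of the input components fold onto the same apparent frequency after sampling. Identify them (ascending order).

42 Hz, 62 Hz

fs/2 = 10 Hz.
64 Hz mod fs = 4 Hz.
4 Hz ≤ fs/2 = 10 Hz, appears at 4 Hz.
62 Hz mod fs = 2 Hz.
2 Hz ≤ fs/2 = 10 Hz, appears at 2 Hz.
42 Hz mod fs = 2 Hz.
2 Hz ≤ fs/2 = 10 Hz, appears at 2 Hz.
42 Hz and 62 Hz both map to 2 Hz.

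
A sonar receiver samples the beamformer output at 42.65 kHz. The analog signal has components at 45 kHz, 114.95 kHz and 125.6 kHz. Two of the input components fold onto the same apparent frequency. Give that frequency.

fs/2 = 21.325 kHz.
45 kHz mod fs = 2.35 kHz.
2.35 kHz ≤ fs/2 = 21.325 kHz, appears at 2.35 kHz.
114.95 kHz mod fs = 29.65 kHz.
29.65 kHz > fs/2 = 21.325 kHz, folds to fs − 29.65 kHz = 13 kHz.
125.6 kHz mod fs = 40.3 kHz.
40.3 kHz > fs/2 = 21.325 kHz, folds to fs − 40.3 kHz = 2.35 kHz.
45 kHz and 125.6 kHz both map to 2.35 kHz.

2.35 kHz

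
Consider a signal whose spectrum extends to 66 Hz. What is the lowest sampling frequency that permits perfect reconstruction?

132 Hz

Nyquist rate = 2 × 66 Hz = 132 Hz.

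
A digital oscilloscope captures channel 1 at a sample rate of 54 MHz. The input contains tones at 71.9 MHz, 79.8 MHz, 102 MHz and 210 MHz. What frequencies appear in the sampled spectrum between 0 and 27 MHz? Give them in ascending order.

6 MHz, 17.9 MHz, 25.8 MHz

fs/2 = 27 MHz.
71.9 MHz mod fs = 17.9 MHz.
17.9 MHz ≤ fs/2 = 27 MHz, appears at 17.9 MHz.
79.8 MHz mod fs = 25.8 MHz.
25.8 MHz ≤ fs/2 = 27 MHz, appears at 25.8 MHz.
102 MHz mod fs = 48 MHz.
48 MHz > fs/2 = 27 MHz, folds to fs − 48 MHz = 6 MHz.
210 MHz mod fs = 48 MHz.
48 MHz > fs/2 = 27 MHz, folds to fs − 48 MHz = 6 MHz.
Distinct values: {6 MHz, 17.9 MHz, 25.8 MHz}.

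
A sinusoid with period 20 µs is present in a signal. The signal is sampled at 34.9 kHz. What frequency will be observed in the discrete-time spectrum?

15.1 kHz

T = 20 µs → f = 1/T = 50 kHz.
50 kHz mod fs = 15.1 kHz.
15.1 kHz ≤ fs/2 = 17.45 kHz, appears at 15.1 kHz.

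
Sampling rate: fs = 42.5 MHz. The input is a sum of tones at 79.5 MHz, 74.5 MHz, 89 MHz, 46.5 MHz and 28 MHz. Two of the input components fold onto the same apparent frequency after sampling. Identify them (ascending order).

46.5 MHz, 89 MHz

fs/2 = 21.25 MHz.
79.5 MHz mod fs = 37 MHz.
37 MHz > fs/2 = 21.25 MHz, folds to fs − 37 MHz = 5.5 MHz.
74.5 MHz mod fs = 32 MHz.
32 MHz > fs/2 = 21.25 MHz, folds to fs − 32 MHz = 10.5 MHz.
89 MHz mod fs = 4 MHz.
4 MHz ≤ fs/2 = 21.25 MHz, appears at 4 MHz.
46.5 MHz mod fs = 4 MHz.
4 MHz ≤ fs/2 = 21.25 MHz, appears at 4 MHz.
28 MHz > fs/2 = 21.25 MHz, folds to fs − 28 MHz = 14.5 MHz.
46.5 MHz and 89 MHz both map to 4 MHz.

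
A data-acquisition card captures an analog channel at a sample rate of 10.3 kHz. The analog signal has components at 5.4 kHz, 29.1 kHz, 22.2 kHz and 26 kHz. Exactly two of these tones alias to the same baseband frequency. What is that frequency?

fs/2 = 5.15 kHz.
5.4 kHz > fs/2 = 5.15 kHz, folds to fs − 5.4 kHz = 4.9 kHz.
29.1 kHz mod fs = 8.5 kHz.
8.5 kHz > fs/2 = 5.15 kHz, folds to fs − 8.5 kHz = 1.8 kHz.
22.2 kHz mod fs = 1.6 kHz.
1.6 kHz ≤ fs/2 = 5.15 kHz, appears at 1.6 kHz.
26 kHz mod fs = 5.4 kHz.
5.4 kHz > fs/2 = 5.15 kHz, folds to fs − 5.4 kHz = 4.9 kHz.
5.4 kHz and 26 kHz both map to 4.9 kHz.

4.9 kHz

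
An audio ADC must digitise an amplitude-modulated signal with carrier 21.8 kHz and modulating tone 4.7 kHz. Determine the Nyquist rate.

AM sidebands sit at fc ± fm = 17.1 kHz and 26.5 kHz.
Highest-frequency component: 26.5 kHz.
Nyquist rate = 2 × 26.5 kHz = 53 kHz.

53 kHz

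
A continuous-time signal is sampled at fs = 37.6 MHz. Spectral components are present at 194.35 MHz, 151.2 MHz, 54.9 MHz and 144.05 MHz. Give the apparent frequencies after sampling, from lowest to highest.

fs/2 = 18.8 MHz.
194.35 MHz mod fs = 6.35 MHz.
6.35 MHz ≤ fs/2 = 18.8 MHz, appears at 6.35 MHz.
151.2 MHz mod fs = 0.8 MHz.
0.8 MHz ≤ fs/2 = 18.8 MHz, appears at 0.8 MHz.
54.9 MHz mod fs = 17.3 MHz.
17.3 MHz ≤ fs/2 = 18.8 MHz, appears at 17.3 MHz.
144.05 MHz mod fs = 31.25 MHz.
31.25 MHz > fs/2 = 18.8 MHz, folds to fs − 31.25 MHz = 6.35 MHz.
Distinct values: {0.8 MHz, 6.35 MHz, 17.3 MHz}.

0.8 MHz, 6.35 MHz, 17.3 MHz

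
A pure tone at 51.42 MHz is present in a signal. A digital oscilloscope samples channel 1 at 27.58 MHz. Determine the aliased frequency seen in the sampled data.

51.42 MHz mod fs = 23.84 MHz.
23.84 MHz > fs/2 = 13.79 MHz, folds to fs − 23.84 MHz = 3.74 MHz.

3.74 MHz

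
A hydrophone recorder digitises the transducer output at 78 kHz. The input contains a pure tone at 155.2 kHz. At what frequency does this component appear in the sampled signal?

155.2 kHz mod fs = 77.2 kHz.
77.2 kHz > fs/2 = 39 kHz, folds to fs − 77.2 kHz = 0.8 kHz.

0.8 kHz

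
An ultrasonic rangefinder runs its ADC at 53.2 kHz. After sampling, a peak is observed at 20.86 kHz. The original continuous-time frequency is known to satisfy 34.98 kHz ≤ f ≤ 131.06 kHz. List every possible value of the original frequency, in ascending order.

Frequencies that alias to 20.86 kHz are k·fs ± 20.86 kHz for integer k ≥ 0.
k=0: 20.86 kHz.
k=1: 32.34 kHz, 74.06 kHz.
k=2: 85.54 kHz, 127.26 kHz.
k=3: 138.74 kHz, 180.46 kHz.
Within [34.98 kHz, 131.06 kHz]: 74.06 kHz, 85.54 kHz, 127.26 kHz.

74.06 kHz, 85.54 kHz, 127.26 kHz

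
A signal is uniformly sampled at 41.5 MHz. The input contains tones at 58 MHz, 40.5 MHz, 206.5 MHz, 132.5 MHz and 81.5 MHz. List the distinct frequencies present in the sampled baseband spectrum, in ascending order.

fs/2 = 20.75 MHz.
58 MHz mod fs = 16.5 MHz.
16.5 MHz ≤ fs/2 = 20.75 MHz, appears at 16.5 MHz.
40.5 MHz > fs/2 = 20.75 MHz, folds to fs − 40.5 MHz = 1 MHz.
206.5 MHz mod fs = 40.5 MHz.
40.5 MHz > fs/2 = 20.75 MHz, folds to fs − 40.5 MHz = 1 MHz.
132.5 MHz mod fs = 8 MHz.
8 MHz ≤ fs/2 = 20.75 MHz, appears at 8 MHz.
81.5 MHz mod fs = 40 MHz.
40 MHz > fs/2 = 20.75 MHz, folds to fs − 40 MHz = 1.5 MHz.
Distinct values: {1 MHz, 1.5 MHz, 8 MHz, 16.5 MHz}.

1 MHz, 1.5 MHz, 8 MHz, 16.5 MHz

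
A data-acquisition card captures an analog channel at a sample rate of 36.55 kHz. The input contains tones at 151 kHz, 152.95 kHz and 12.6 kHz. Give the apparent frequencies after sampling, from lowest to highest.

4.8 kHz, 6.75 kHz, 12.6 kHz

fs/2 = 18.275 kHz.
151 kHz mod fs = 4.8 kHz.
4.8 kHz ≤ fs/2 = 18.275 kHz, appears at 4.8 kHz.
152.95 kHz mod fs = 6.75 kHz.
6.75 kHz ≤ fs/2 = 18.275 kHz, appears at 6.75 kHz.
12.6 kHz ≤ fs/2 = 18.275 kHz, passes unchanged.
Distinct values: {4.8 kHz, 6.75 kHz, 12.6 kHz}.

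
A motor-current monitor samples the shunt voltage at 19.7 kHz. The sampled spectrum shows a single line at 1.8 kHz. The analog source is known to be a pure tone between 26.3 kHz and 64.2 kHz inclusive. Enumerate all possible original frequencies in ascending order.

Frequencies that alias to 1.8 kHz are k·fs ± 1.8 kHz for integer k ≥ 0.
k=0: 1.8 kHz.
k=1: 17.9 kHz, 21.5 kHz.
k=2: 37.6 kHz, 41.2 kHz.
k=3: 57.3 kHz, 60.9 kHz.
k=4: 77 kHz, 80.6 kHz.
Within [26.3 kHz, 64.2 kHz]: 37.6 kHz, 41.2 kHz, 57.3 kHz, 60.9 kHz.

37.6 kHz, 41.2 kHz, 57.3 kHz, 60.9 kHz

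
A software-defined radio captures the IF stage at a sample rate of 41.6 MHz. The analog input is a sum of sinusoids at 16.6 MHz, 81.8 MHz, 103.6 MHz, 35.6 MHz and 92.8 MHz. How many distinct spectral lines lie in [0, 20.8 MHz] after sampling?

5

fs/2 = 20.8 MHz.
16.6 MHz ≤ fs/2 = 20.8 MHz, passes unchanged.
81.8 MHz mod fs = 40.2 MHz.
40.2 MHz > fs/2 = 20.8 MHz, folds to fs − 40.2 MHz = 1.4 MHz.
103.6 MHz mod fs = 20.4 MHz.
20.4 MHz ≤ fs/2 = 20.8 MHz, appears at 20.4 MHz.
35.6 MHz > fs/2 = 20.8 MHz, folds to fs − 35.6 MHz = 6 MHz.
92.8 MHz mod fs = 9.6 MHz.
9.6 MHz ≤ fs/2 = 20.8 MHz, appears at 9.6 MHz.
Distinct values: {1.4 MHz, 6 MHz, 9.6 MHz, 16.6 MHz, 20.4 MHz} → 5.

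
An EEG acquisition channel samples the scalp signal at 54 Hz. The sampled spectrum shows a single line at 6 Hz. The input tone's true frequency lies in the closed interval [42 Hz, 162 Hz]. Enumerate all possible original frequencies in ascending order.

Frequencies that alias to 6 Hz are k·fs ± 6 Hz for integer k ≥ 0.
k=0: 6 Hz.
k=1: 48 Hz, 60 Hz.
k=2: 102 Hz, 114 Hz.
k=3: 156 Hz, 168 Hz.
k=4: 210 Hz, 222 Hz.
Within [42 Hz, 162 Hz]: 48 Hz, 60 Hz, 102 Hz, 114 Hz, 156 Hz.

48 Hz, 60 Hz, 102 Hz, 114 Hz, 156 Hz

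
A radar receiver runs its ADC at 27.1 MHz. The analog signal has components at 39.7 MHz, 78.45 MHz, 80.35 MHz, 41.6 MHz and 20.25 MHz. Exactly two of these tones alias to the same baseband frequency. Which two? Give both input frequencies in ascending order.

fs/2 = 13.55 MHz.
39.7 MHz mod fs = 12.6 MHz.
12.6 MHz ≤ fs/2 = 13.55 MHz, appears at 12.6 MHz.
78.45 MHz mod fs = 24.25 MHz.
24.25 MHz > fs/2 = 13.55 MHz, folds to fs − 24.25 MHz = 2.85 MHz.
80.35 MHz mod fs = 26.15 MHz.
26.15 MHz > fs/2 = 13.55 MHz, folds to fs − 26.15 MHz = 0.95 MHz.
41.6 MHz mod fs = 14.5 MHz.
14.5 MHz > fs/2 = 13.55 MHz, folds to fs − 14.5 MHz = 12.6 MHz.
20.25 MHz > fs/2 = 13.55 MHz, folds to fs − 20.25 MHz = 6.85 MHz.
39.7 MHz and 41.6 MHz both map to 12.6 MHz.

39.7 MHz, 41.6 MHz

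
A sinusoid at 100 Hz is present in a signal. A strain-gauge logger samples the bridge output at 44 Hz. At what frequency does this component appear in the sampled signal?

100 Hz mod fs = 12 Hz.
12 Hz ≤ fs/2 = 22 Hz, appears at 12 Hz.

12 Hz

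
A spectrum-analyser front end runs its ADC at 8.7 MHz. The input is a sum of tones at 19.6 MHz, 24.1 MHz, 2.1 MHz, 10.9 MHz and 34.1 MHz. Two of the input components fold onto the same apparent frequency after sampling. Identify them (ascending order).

fs/2 = 4.35 MHz.
19.6 MHz mod fs = 2.2 MHz.
2.2 MHz ≤ fs/2 = 4.35 MHz, appears at 2.2 MHz.
24.1 MHz mod fs = 6.7 MHz.
6.7 MHz > fs/2 = 4.35 MHz, folds to fs − 6.7 MHz = 2 MHz.
2.1 MHz ≤ fs/2 = 4.35 MHz, passes unchanged.
10.9 MHz mod fs = 2.2 MHz.
2.2 MHz ≤ fs/2 = 4.35 MHz, appears at 2.2 MHz.
34.1 MHz mod fs = 8 MHz.
8 MHz > fs/2 = 4.35 MHz, folds to fs − 8 MHz = 0.7 MHz.
10.9 MHz and 19.6 MHz both map to 2.2 MHz.

10.9 MHz, 19.6 MHz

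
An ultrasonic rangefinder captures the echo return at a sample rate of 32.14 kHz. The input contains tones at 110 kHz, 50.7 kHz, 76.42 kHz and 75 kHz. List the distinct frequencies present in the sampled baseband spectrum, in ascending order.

10.72 kHz, 12.14 kHz, 13.58 kHz

fs/2 = 16.07 kHz.
110 kHz mod fs = 13.58 kHz.
13.58 kHz ≤ fs/2 = 16.07 kHz, appears at 13.58 kHz.
50.7 kHz mod fs = 18.56 kHz.
18.56 kHz > fs/2 = 16.07 kHz, folds to fs − 18.56 kHz = 13.58 kHz.
76.42 kHz mod fs = 12.14 kHz.
12.14 kHz ≤ fs/2 = 16.07 kHz, appears at 12.14 kHz.
75 kHz mod fs = 10.72 kHz.
10.72 kHz ≤ fs/2 = 16.07 kHz, appears at 10.72 kHz.
Distinct values: {10.72 kHz, 12.14 kHz, 13.58 kHz}.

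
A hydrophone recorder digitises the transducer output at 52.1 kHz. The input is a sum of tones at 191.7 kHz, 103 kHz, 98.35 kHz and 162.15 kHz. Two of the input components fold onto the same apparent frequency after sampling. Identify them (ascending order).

fs/2 = 26.05 kHz.
191.7 kHz mod fs = 35.4 kHz.
35.4 kHz > fs/2 = 26.05 kHz, folds to fs − 35.4 kHz = 16.7 kHz.
103 kHz mod fs = 50.9 kHz.
50.9 kHz > fs/2 = 26.05 kHz, folds to fs − 50.9 kHz = 1.2 kHz.
98.35 kHz mod fs = 46.25 kHz.
46.25 kHz > fs/2 = 26.05 kHz, folds to fs − 46.25 kHz = 5.85 kHz.
162.15 kHz mod fs = 5.85 kHz.
5.85 kHz ≤ fs/2 = 26.05 kHz, appears at 5.85 kHz.
98.35 kHz and 162.15 kHz both map to 5.85 kHz.

98.35 kHz, 162.15 kHz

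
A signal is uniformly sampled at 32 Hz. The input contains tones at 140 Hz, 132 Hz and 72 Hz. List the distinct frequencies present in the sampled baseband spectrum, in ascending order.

fs/2 = 16 Hz.
140 Hz mod fs = 12 Hz.
12 Hz ≤ fs/2 = 16 Hz, appears at 12 Hz.
132 Hz mod fs = 4 Hz.
4 Hz ≤ fs/2 = 16 Hz, appears at 4 Hz.
72 Hz mod fs = 8 Hz.
8 Hz ≤ fs/2 = 16 Hz, appears at 8 Hz.
Distinct values: {4 Hz, 8 Hz, 12 Hz}.

4 Hz, 8 Hz, 12 Hz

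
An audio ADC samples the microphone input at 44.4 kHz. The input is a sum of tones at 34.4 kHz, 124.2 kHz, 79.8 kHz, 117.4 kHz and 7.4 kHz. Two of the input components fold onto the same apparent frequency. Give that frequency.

9 kHz

fs/2 = 22.2 kHz.
34.4 kHz > fs/2 = 22.2 kHz, folds to fs − 34.4 kHz = 10 kHz.
124.2 kHz mod fs = 35.4 kHz.
35.4 kHz > fs/2 = 22.2 kHz, folds to fs − 35.4 kHz = 9 kHz.
79.8 kHz mod fs = 35.4 kHz.
35.4 kHz > fs/2 = 22.2 kHz, folds to fs − 35.4 kHz = 9 kHz.
117.4 kHz mod fs = 28.6 kHz.
28.6 kHz > fs/2 = 22.2 kHz, folds to fs − 28.6 kHz = 15.8 kHz.
7.4 kHz ≤ fs/2 = 22.2 kHz, passes unchanged.
79.8 kHz and 124.2 kHz both map to 9 kHz.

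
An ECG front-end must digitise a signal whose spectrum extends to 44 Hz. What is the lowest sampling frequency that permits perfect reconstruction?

Nyquist rate = 2 × 44 Hz = 88 Hz.

88 Hz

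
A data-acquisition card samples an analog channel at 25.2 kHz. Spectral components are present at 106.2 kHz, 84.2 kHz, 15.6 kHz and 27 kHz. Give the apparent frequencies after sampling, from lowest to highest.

1.8 kHz, 5.4 kHz, 8.6 kHz, 9.6 kHz

fs/2 = 12.6 kHz.
106.2 kHz mod fs = 5.4 kHz.
5.4 kHz ≤ fs/2 = 12.6 kHz, appears at 5.4 kHz.
84.2 kHz mod fs = 8.6 kHz.
8.6 kHz ≤ fs/2 = 12.6 kHz, appears at 8.6 kHz.
15.6 kHz > fs/2 = 12.6 kHz, folds to fs − 15.6 kHz = 9.6 kHz.
27 kHz mod fs = 1.8 kHz.
1.8 kHz ≤ fs/2 = 12.6 kHz, appears at 1.8 kHz.
Distinct values: {1.8 kHz, 5.4 kHz, 8.6 kHz, 9.6 kHz}.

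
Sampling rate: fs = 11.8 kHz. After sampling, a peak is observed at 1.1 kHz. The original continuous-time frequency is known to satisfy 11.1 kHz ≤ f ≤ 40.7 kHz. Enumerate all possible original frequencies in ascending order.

12.9 kHz, 22.5 kHz, 24.7 kHz, 34.3 kHz, 36.5 kHz

Frequencies that alias to 1.1 kHz are k·fs ± 1.1 kHz for integer k ≥ 0.
k=0: 1.1 kHz.
k=1: 10.7 kHz, 12.9 kHz.
k=2: 22.5 kHz, 24.7 kHz.
k=3: 34.3 kHz, 36.5 kHz.
k=4: 46.1 kHz, 48.3 kHz.
Within [11.1 kHz, 40.7 kHz]: 12.9 kHz, 22.5 kHz, 24.7 kHz, 34.3 kHz, 36.5 kHz.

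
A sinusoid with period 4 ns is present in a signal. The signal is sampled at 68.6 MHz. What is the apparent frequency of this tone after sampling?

T = 4 ns → f = 1/T = 250 MHz.
250 MHz mod fs = 44.2 MHz.
44.2 MHz > fs/2 = 34.3 MHz, folds to fs − 44.2 MHz = 24.4 MHz.

24.4 MHz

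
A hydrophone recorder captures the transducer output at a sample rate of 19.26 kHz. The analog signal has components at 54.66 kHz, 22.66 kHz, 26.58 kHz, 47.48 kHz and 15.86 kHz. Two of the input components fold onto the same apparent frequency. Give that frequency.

fs/2 = 9.63 kHz.
54.66 kHz mod fs = 16.14 kHz.
16.14 kHz > fs/2 = 9.63 kHz, folds to fs − 16.14 kHz = 3.12 kHz.
22.66 kHz mod fs = 3.4 kHz.
3.4 kHz ≤ fs/2 = 9.63 kHz, appears at 3.4 kHz.
26.58 kHz mod fs = 7.32 kHz.
7.32 kHz ≤ fs/2 = 9.63 kHz, appears at 7.32 kHz.
47.48 kHz mod fs = 8.96 kHz.
8.96 kHz ≤ fs/2 = 9.63 kHz, appears at 8.96 kHz.
15.86 kHz > fs/2 = 9.63 kHz, folds to fs − 15.86 kHz = 3.4 kHz.
15.86 kHz and 22.66 kHz both map to 3.4 kHz.

3.4 kHz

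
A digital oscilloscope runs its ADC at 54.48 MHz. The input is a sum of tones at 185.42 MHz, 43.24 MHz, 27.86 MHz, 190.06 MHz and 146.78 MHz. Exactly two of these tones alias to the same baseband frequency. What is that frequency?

fs/2 = 27.24 MHz.
185.42 MHz mod fs = 21.98 MHz.
21.98 MHz ≤ fs/2 = 27.24 MHz, appears at 21.98 MHz.
43.24 MHz > fs/2 = 27.24 MHz, folds to fs − 43.24 MHz = 11.24 MHz.
27.86 MHz > fs/2 = 27.24 MHz, folds to fs − 27.86 MHz = 26.62 MHz.
190.06 MHz mod fs = 26.62 MHz.
26.62 MHz ≤ fs/2 = 27.24 MHz, appears at 26.62 MHz.
146.78 MHz mod fs = 37.82 MHz.
37.82 MHz > fs/2 = 27.24 MHz, folds to fs − 37.82 MHz = 16.66 MHz.
27.86 MHz and 190.06 MHz both map to 26.62 MHz.

26.62 MHz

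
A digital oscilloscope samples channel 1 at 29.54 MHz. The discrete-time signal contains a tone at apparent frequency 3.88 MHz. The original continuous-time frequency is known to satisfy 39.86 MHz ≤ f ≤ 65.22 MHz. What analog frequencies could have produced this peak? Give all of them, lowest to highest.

55.2 MHz, 62.96 MHz

Frequencies that alias to 3.88 MHz are k·fs ± 3.88 MHz for integer k ≥ 0.
k=0: 3.88 MHz.
k=1: 25.66 MHz, 33.42 MHz.
k=2: 55.2 MHz, 62.96 MHz.
k=3: 84.74 MHz, 92.5 MHz.
Within [39.86 MHz, 65.22 MHz]: 55.2 MHz, 62.96 MHz.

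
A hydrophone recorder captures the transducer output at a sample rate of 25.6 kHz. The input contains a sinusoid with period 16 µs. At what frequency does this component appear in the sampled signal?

T = 16 µs → f = 1/T = 62.5 kHz.
62.5 kHz mod fs = 11.3 kHz.
11.3 kHz ≤ fs/2 = 12.8 kHz, appears at 11.3 kHz.

11.3 kHz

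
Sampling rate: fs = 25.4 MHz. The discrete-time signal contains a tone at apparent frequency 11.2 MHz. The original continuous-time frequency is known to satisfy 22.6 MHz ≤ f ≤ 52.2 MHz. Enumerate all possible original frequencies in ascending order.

36.6 MHz, 39.6 MHz

Frequencies that alias to 11.2 MHz are k·fs ± 11.2 MHz for integer k ≥ 0.
k=0: 11.2 MHz.
k=1: 14.2 MHz, 36.6 MHz.
k=2: 39.6 MHz, 62 MHz.
k=3: 65 MHz, 87.4 MHz.
Within [22.6 MHz, 52.2 MHz]: 36.6 MHz, 39.6 MHz.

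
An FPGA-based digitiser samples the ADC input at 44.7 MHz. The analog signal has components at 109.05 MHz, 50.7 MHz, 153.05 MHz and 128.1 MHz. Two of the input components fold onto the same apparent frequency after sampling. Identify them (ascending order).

50.7 MHz, 128.1 MHz

fs/2 = 22.35 MHz.
109.05 MHz mod fs = 19.65 MHz.
19.65 MHz ≤ fs/2 = 22.35 MHz, appears at 19.65 MHz.
50.7 MHz mod fs = 6 MHz.
6 MHz ≤ fs/2 = 22.35 MHz, appears at 6 MHz.
153.05 MHz mod fs = 18.95 MHz.
18.95 MHz ≤ fs/2 = 22.35 MHz, appears at 18.95 MHz.
128.1 MHz mod fs = 38.7 MHz.
38.7 MHz > fs/2 = 22.35 MHz, folds to fs − 38.7 MHz = 6 MHz.
50.7 MHz and 128.1 MHz both map to 6 MHz.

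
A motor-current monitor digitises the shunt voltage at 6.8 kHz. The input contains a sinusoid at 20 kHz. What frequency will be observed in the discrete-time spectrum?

0.4 kHz

20 kHz mod fs = 6.4 kHz.
6.4 kHz > fs/2 = 3.4 kHz, folds to fs − 6.4 kHz = 0.4 kHz.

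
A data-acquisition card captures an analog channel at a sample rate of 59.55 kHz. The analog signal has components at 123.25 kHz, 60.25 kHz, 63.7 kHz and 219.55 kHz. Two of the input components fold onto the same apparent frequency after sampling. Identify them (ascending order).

fs/2 = 29.775 kHz.
123.25 kHz mod fs = 4.15 kHz.
4.15 kHz ≤ fs/2 = 29.775 kHz, appears at 4.15 kHz.
60.25 kHz mod fs = 0.7 kHz.
0.7 kHz ≤ fs/2 = 29.775 kHz, appears at 0.7 kHz.
63.7 kHz mod fs = 4.15 kHz.
4.15 kHz ≤ fs/2 = 29.775 kHz, appears at 4.15 kHz.
219.55 kHz mod fs = 40.9 kHz.
40.9 kHz > fs/2 = 29.775 kHz, folds to fs − 40.9 kHz = 18.65 kHz.
63.7 kHz and 123.25 kHz both map to 4.15 kHz.

63.7 kHz, 123.25 kHz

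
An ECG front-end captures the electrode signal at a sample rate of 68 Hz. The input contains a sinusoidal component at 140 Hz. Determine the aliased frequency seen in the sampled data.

140 Hz mod fs = 4 Hz.
4 Hz ≤ fs/2 = 34 Hz, appears at 4 Hz.

4 Hz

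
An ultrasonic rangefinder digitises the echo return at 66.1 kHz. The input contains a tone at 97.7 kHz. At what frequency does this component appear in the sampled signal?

97.7 kHz mod fs = 31.6 kHz.
31.6 kHz ≤ fs/2 = 33.05 kHz, appears at 31.6 kHz.

31.6 kHz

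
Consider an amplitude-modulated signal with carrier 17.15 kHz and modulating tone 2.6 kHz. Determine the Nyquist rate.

AM sidebands sit at fc ± fm = 14.55 kHz and 19.75 kHz.
Highest-frequency component: 19.75 kHz.
Nyquist rate = 2 × 19.75 kHz = 39.5 kHz.

39.5 kHz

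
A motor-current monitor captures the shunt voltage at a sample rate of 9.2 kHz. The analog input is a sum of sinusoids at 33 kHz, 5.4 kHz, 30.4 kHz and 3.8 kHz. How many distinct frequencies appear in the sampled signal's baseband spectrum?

2

fs/2 = 4.6 kHz.
33 kHz mod fs = 5.4 kHz.
5.4 kHz > fs/2 = 4.6 kHz, folds to fs − 5.4 kHz = 3.8 kHz.
5.4 kHz > fs/2 = 4.6 kHz, folds to fs − 5.4 kHz = 3.8 kHz.
30.4 kHz mod fs = 2.8 kHz.
2.8 kHz ≤ fs/2 = 4.6 kHz, appears at 2.8 kHz.
3.8 kHz ≤ fs/2 = 4.6 kHz, passes unchanged.
Distinct values: {2.8 kHz, 3.8 kHz} → 2.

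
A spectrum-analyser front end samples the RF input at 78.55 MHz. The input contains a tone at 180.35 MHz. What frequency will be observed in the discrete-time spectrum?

180.35 MHz mod fs = 23.25 MHz.
23.25 MHz ≤ fs/2 = 39.275 MHz, appears at 23.25 MHz.

23.25 MHz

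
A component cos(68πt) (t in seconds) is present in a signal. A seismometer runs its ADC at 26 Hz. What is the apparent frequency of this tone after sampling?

8 Hz

ω = 68π rad/s → f = ω/(2π) = 34 Hz.
34 Hz mod fs = 8 Hz.
8 Hz ≤ fs/2 = 13 Hz, appears at 8 Hz.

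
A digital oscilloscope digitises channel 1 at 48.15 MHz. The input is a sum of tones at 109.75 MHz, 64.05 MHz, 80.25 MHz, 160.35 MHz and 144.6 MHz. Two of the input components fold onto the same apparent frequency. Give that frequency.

fs/2 = 24.075 MHz.
109.75 MHz mod fs = 13.45 MHz.
13.45 MHz ≤ fs/2 = 24.075 MHz, appears at 13.45 MHz.
64.05 MHz mod fs = 15.9 MHz.
15.9 MHz ≤ fs/2 = 24.075 MHz, appears at 15.9 MHz.
80.25 MHz mod fs = 32.1 MHz.
32.1 MHz > fs/2 = 24.075 MHz, folds to fs − 32.1 MHz = 16.05 MHz.
160.35 MHz mod fs = 15.9 MHz.
15.9 MHz ≤ fs/2 = 24.075 MHz, appears at 15.9 MHz.
144.6 MHz mod fs = 0.15 MHz.
0.15 MHz ≤ fs/2 = 24.075 MHz, appears at 0.15 MHz.
64.05 MHz and 160.35 MHz both map to 15.9 MHz.

15.9 MHz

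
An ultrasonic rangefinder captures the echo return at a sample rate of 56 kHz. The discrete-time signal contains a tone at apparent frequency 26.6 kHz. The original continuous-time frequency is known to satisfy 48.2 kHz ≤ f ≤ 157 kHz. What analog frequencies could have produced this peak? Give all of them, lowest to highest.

Frequencies that alias to 26.6 kHz are k·fs ± 26.6 kHz for integer k ≥ 0.
k=0: 26.6 kHz.
k=1: 29.4 kHz, 82.6 kHz.
k=2: 85.4 kHz, 138.6 kHz.
k=3: 141.4 kHz, 194.6 kHz.
k=4: 197.4 kHz, 250.6 kHz.
Within [48.2 kHz, 157 kHz]: 82.6 kHz, 85.4 kHz, 138.6 kHz, 141.4 kHz.

82.6 kHz, 85.4 kHz, 138.6 kHz, 141.4 kHz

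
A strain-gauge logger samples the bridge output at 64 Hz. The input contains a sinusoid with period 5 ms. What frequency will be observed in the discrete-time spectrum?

T = 5 ms → f = 1/T = 200 Hz.
200 Hz mod fs = 8 Hz.
8 Hz ≤ fs/2 = 32 Hz, appears at 8 Hz.

8 Hz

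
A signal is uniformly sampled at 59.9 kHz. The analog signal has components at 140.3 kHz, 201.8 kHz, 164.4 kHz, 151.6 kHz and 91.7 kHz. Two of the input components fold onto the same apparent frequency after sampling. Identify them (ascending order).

fs/2 = 29.95 kHz.
140.3 kHz mod fs = 20.5 kHz.
20.5 kHz ≤ fs/2 = 29.95 kHz, appears at 20.5 kHz.
201.8 kHz mod fs = 22.1 kHz.
22.1 kHz ≤ fs/2 = 29.95 kHz, appears at 22.1 kHz.
164.4 kHz mod fs = 44.6 kHz.
44.6 kHz > fs/2 = 29.95 kHz, folds to fs − 44.6 kHz = 15.3 kHz.
151.6 kHz mod fs = 31.8 kHz.
31.8 kHz > fs/2 = 29.95 kHz, folds to fs − 31.8 kHz = 28.1 kHz.
91.7 kHz mod fs = 31.8 kHz.
31.8 kHz > fs/2 = 29.95 kHz, folds to fs − 31.8 kHz = 28.1 kHz.
91.7 kHz and 151.6 kHz both map to 28.1 kHz.

91.7 kHz, 151.6 kHz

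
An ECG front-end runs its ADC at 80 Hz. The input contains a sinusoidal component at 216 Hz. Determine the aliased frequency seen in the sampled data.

24 Hz

216 Hz mod fs = 56 Hz.
56 Hz > fs/2 = 40 Hz, folds to fs − 56 Hz = 24 Hz.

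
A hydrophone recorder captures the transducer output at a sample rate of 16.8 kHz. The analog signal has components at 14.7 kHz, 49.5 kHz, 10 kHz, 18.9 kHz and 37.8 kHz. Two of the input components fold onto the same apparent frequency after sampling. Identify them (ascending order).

14.7 kHz, 18.9 kHz

fs/2 = 8.4 kHz.
14.7 kHz > fs/2 = 8.4 kHz, folds to fs − 14.7 kHz = 2.1 kHz.
49.5 kHz mod fs = 15.9 kHz.
15.9 kHz > fs/2 = 8.4 kHz, folds to fs − 15.9 kHz = 0.9 kHz.
10 kHz > fs/2 = 8.4 kHz, folds to fs − 10 kHz = 6.8 kHz.
18.9 kHz mod fs = 2.1 kHz.
2.1 kHz ≤ fs/2 = 8.4 kHz, appears at 2.1 kHz.
37.8 kHz mod fs = 4.2 kHz.
4.2 kHz ≤ fs/2 = 8.4 kHz, appears at 4.2 kHz.
14.7 kHz and 18.9 kHz both map to 2.1 kHz.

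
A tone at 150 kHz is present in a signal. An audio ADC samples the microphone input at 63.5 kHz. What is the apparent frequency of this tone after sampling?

150 kHz mod fs = 23 kHz.
23 kHz ≤ fs/2 = 31.75 kHz, appears at 23 kHz.

23 kHz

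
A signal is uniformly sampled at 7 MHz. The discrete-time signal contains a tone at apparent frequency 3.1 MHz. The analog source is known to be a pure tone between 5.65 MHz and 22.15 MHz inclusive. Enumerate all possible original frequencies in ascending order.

Frequencies that alias to 3.1 MHz are k·fs ± 3.1 MHz for integer k ≥ 0.
k=0: 3.1 MHz.
k=1: 3.9 MHz, 10.1 MHz.
k=2: 10.9 MHz, 17.1 MHz.
k=3: 17.9 MHz, 24.1 MHz.
k=4: 24.9 MHz, 31.1 MHz.
Within [5.65 MHz, 22.15 MHz]: 10.1 MHz, 10.9 MHz, 17.1 MHz, 17.9 MHz.

10.1 MHz, 10.9 MHz, 17.1 MHz, 17.9 MHz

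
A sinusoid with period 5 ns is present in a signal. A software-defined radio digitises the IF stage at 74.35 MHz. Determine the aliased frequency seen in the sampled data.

23.05 MHz

T = 5 ns → f = 1/T = 200 MHz.
200 MHz mod fs = 51.3 MHz.
51.3 MHz > fs/2 = 37.175 MHz, folds to fs − 51.3 MHz = 23.05 MHz.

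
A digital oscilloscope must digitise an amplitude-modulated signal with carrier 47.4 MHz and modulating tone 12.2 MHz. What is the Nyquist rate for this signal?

119.2 MHz

AM sidebands sit at fc ± fm = 35.2 MHz and 59.6 MHz.
Highest-frequency component: 59.6 MHz.
Nyquist rate = 2 × 59.6 MHz = 119.2 MHz.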